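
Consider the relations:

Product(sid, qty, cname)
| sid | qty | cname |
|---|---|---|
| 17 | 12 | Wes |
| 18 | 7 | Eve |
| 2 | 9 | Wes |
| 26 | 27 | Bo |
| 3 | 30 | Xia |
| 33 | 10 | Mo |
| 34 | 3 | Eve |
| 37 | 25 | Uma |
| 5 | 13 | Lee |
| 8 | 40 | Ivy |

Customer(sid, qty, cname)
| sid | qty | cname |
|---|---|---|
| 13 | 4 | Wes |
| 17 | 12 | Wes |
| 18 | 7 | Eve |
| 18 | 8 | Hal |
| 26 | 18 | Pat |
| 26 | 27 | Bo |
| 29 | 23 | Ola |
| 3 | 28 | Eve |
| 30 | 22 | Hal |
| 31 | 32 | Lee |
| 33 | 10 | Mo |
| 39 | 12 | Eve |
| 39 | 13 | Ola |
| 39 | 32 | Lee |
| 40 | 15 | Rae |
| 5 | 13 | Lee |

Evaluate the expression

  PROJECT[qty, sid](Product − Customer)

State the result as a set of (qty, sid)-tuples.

Difference: {(17, 12, Wes), (18, 7, Eve), (2, 9, Wes), (26, 27, Bo), (3, 30, Xia), (33, 10, Mo), (34, 3, Eve), (37, 25, Uma), (5, 13, Lee), (8, 40, Ivy)} with {(13, 4, Wes), (17, 12, Wes), (18, 7, Eve), (18, 8, Hal), (26, 18, Pat), (26, 27, Bo), (29, 23, Ola), (3, 28, Eve), (30, 22, Hal), (31, 32, Lee), (33, 10, Mo), (39, 12, Eve), (39, 13, Ola), (39, 32, Lee), (40, 15, Rae), (5, 13, Lee)} → {(2, 9, Wes), (3, 30, Xia), (34, 3, Eve), (37, 25, Uma), (8, 40, Ivy)}
π_{qty, sid} gives {(25, 37), (3, 34), (30, 3), (40, 8), (9, 2)}.

{(25, 37), (3, 34), (30, 3), (40, 8), (9, 2)}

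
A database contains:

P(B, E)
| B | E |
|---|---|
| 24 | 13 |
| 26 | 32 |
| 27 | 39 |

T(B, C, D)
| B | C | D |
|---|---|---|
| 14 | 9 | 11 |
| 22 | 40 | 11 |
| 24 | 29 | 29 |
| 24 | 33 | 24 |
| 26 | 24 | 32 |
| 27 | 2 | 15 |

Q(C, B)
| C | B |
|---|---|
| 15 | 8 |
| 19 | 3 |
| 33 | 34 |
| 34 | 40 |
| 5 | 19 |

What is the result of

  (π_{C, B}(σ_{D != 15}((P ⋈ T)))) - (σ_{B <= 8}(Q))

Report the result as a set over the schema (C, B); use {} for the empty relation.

{(24, 26), (29, 24), (33, 24)}

Natural join on B: {(24, 13, 29, 29), (24, 13, 33, 24), (26, 32, 24, 32), (27, 39, 2, 15)}
σ[D != 15]: keep tuples satisfying D != 15 → {(24, 13, 29, 29), (24, 13, 33, 24), (26, 32, 24, 32)}
π_{C, B} gives {(24, 26), (29, 24), (33, 24)}.
σ[B <= 8]: keep tuples satisfying B <= 8 → {(15, 8), (19, 3)}
Difference: {(24, 26), (29, 24), (33, 24)} with {(15, 8), (19, 3)} → {(24, 26), (29, 24), (33, 24)}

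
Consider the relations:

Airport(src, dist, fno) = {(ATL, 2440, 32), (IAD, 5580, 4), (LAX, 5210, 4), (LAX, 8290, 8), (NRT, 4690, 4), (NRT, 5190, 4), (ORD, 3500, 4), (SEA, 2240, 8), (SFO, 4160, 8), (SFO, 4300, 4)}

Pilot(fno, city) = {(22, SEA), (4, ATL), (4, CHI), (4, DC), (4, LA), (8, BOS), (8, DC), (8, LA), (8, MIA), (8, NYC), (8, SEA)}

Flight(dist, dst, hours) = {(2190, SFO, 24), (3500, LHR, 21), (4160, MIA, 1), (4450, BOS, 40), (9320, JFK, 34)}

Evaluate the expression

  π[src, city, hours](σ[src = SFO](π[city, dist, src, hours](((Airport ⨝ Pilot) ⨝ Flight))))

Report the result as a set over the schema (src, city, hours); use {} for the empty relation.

Joining Airport and Pilot on fno yields {(IAD, 5580, 4, ATL), (IAD, 5580, 4, CHI), (IAD, 5580, 4, DC), (IAD, 5580, 4, LA), (LAX, 5210, 4, ATL), (LAX, 5210, 4, CHI), (LAX, 5210, 4, DC), (LAX, 5210, 4, LA), (LAX, 8290, 8, BOS), (LAX, 8290, 8, DC), (LAX, 8290, 8, LA), (LAX, 8290, 8, MIA), (LAX, 8290, 8, NYC), (LAX, 8290, 8, SEA), (NRT, 4690, 4, ATL), (NRT, 4690, 4, CHI), (NRT, 4690, 4, DC), (NRT, 4690, 4, LA), (NRT, 5190, 4, ATL), (NRT, 5190, 4, CHI), (NRT, 5190, 4, DC), (NRT, 5190, 4, LA), (ORD, 3500, 4, ATL), (ORD, 3500, 4, CHI), (ORD, 3500, 4, DC), (ORD, 3500, 4, LA), (SEA, 2240, 8, BOS), (SEA, 2240, 8, DC), (SEA, 2240, 8, LA), (SEA, 2240, 8, MIA), (SEA, 2240, 8, NYC), (SEA, 2240, 8, SEA), (SFO, 4160, 8, BOS), (SFO, 4160, 8, DC), (SFO, 4160, 8, LA), (SFO, 4160, 8, MIA), (SFO, 4160, 8, NYC), (SFO, 4160, 8, SEA), (SFO, 4300, 4, ATL), (SFO, 4300, 4, CHI), (SFO, 4300, 4, DC), (SFO, 4300, 4, LA)}.
Joining (Airport ⨝ Pilot) and Flight on dist yields {(ORD, 3500, 4, ATL, LHR, 21), (ORD, 3500, 4, CHI, LHR, 21), (ORD, 3500, 4, DC, LHR, 21), (ORD, 3500, 4, LA, LHR, 21), (SFO, 4160, 8, BOS, MIA, 1), (SFO, 4160, 8, DC, MIA, 1), (SFO, 4160, 8, LA, MIA, 1), (SFO, 4160, 8, MIA, MIA, 1), (SFO, 4160, 8, NYC, MIA, 1), (SFO, 4160, 8, SEA, MIA, 1)}.
π[city, dist, src, hours]: project onto (city, dist, src, hours) → {(ATL, 3500, ORD, 21), (BOS, 4160, SFO, 1), (CHI, 3500, ORD, 21), (DC, 3500, ORD, 21), (DC, 4160, SFO, 1), (LA, 3500, ORD, 21), (LA, 4160, SFO, 1), (MIA, 4160, SFO, 1), (NYC, 4160, SFO, 1), (SEA, 4160, SFO, 1)}
Selection src = SFO: {(BOS, 4160, SFO, 1), (DC, 4160, SFO, 1), (LA, 4160, SFO, 1), (MIA, 4160, SFO, 1), (NYC, 4160, SFO, 1), (SEA, 4160, SFO, 1)}
π[src, city, hours]: project onto (src, city, hours) → {(SFO, BOS, 1), (SFO, DC, 1), (SFO, LA, 1), (SFO, MIA, 1), (SFO, NYC, 1), (SFO, SEA, 1)}

{(SFO, BOS, 1), (SFO, DC, 1), (SFO, LA, 1), (SFO, MIA, 1), (SFO, NYC, 1), (SFO, SEA, 1)}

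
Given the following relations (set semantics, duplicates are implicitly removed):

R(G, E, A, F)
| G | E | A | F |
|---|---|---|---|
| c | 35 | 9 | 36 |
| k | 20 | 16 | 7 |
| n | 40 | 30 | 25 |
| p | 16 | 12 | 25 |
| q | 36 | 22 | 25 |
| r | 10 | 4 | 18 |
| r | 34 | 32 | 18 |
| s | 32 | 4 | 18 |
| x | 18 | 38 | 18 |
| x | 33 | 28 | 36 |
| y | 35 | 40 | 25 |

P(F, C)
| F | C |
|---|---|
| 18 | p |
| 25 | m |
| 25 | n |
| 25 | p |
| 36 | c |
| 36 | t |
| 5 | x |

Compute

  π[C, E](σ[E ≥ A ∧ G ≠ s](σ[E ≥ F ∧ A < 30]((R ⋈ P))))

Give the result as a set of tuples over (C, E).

{(m, 36), (n, 36), (p, 36)}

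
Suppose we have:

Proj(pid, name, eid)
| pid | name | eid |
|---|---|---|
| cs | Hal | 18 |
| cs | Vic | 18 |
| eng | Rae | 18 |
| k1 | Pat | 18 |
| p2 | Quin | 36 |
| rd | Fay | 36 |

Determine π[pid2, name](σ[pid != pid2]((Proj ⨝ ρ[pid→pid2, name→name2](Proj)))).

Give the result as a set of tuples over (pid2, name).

{(cs, Pat), (cs, Rae), (eng, Hal), (eng, Pat), (eng, Vic), (k1, Hal), (k1, Rae), (k1, Vic), (p2, Fay), (rd, Quin)}

ρ[pid→pid2, name→name2]: schema becomes (pid2, name2, eid); tuples unchanged.
Joining Proj and ρ[pid→pid2, name→name2](Proj) on eid yields {(cs, Hal, 18, cs, Hal), (cs, Hal, 18, cs, Vic), (cs, Hal, 18, eng, Rae), (cs, Hal, 18, k1, Pat), (cs, Vic, 18, cs, Hal), (cs, Vic, 18, cs, Vic), (cs, Vic, 18, eng, Rae), (cs, Vic, 18, k1, Pat), (eng, Rae, 18, cs, Hal), (eng, Rae, 18, cs, Vic), (eng, Rae, 18, eng, Rae), (eng, Rae, 18, k1, Pat), (k1, Pat, 18, cs, Hal), (k1, Pat, 18, cs, Vic), (k1, Pat, 18, eng, Rae), (k1, Pat, 18, k1, Pat), (p2, Quin, 36, p2, Quin), (p2, Quin, 36, rd, Fay), (rd, Fay, 36, p2, Quin), (rd, Fay, 36, rd, Fay)}.
Filtering on pid != pid2 leaves {(cs, Hal, 18, eng, Rae), (cs, Hal, 18, k1, Pat), (cs, Vic, 18, eng, Rae), (cs, Vic, 18, k1, Pat), (eng, Rae, 18, cs, Hal), (eng, Rae, 18, cs, Vic), (eng, Rae, 18, k1, Pat), (k1, Pat, 18, cs, Hal), (k1, Pat, 18, cs, Vic), (k1, Pat, 18, eng, Rae), (p2, Quin, 36, rd, Fay), (rd, Fay, 36, p2, Quin)}.
π_{pid2, name} gives {(cs, Pat), (cs, Rae), (eng, Hal), (eng, Pat), (eng, Vic), (k1, Hal), (k1, Rae), (k1, Vic), (p2, Fay), (rd, Quin)} (2 duplicate(s) eliminated).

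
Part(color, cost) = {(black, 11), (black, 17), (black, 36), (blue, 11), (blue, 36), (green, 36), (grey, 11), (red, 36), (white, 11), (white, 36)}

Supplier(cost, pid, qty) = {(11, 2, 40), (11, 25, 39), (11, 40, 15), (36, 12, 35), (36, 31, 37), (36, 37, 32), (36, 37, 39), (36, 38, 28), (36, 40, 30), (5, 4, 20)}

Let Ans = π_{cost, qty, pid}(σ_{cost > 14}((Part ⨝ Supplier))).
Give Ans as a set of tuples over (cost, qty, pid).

{(36, 28, 38), (36, 30, 40), (36, 32, 37), (36, 35, 12), (36, 37, 31), (36, 39, 37)}

Joining Part and Supplier on cost yields {(black, 11, 2, 40), (black, 11, 25, 39), (black, 11, 40, 15), (black, 36, 12, 35), (black, 36, 31, 37), (black, 36, 37, 32), (black, 36, 37, 39), (black, 36, 38, 28), (black, 36, 40, 30), (blue, 11, 2, 40), (blue, 11, 25, 39), (blue, 11, 40, 15), (blue, 36, 12, 35), (blue, 36, 31, 37), (blue, 36, 37, 32), (blue, 36, 37, 39), (blue, 36, 38, 28), (blue, 36, 40, 30), (green, 36, 12, 35), (green, 36, 31, 37), (green, 36, 37, 32), (green, 36, 37, 39), (green, 36, 38, 28), (green, 36, 40, 30), (grey, 11, 2, 40), (grey, 11, 25, 39), (grey, 11, 40, 15), (red, 36, 12, 35), (red, 36, 31, 37), (red, 36, 37, 32), (red, 36, 37, 39), (red, 36, 38, 28), (red, 36, 40, 30), (white, 11, 2, 40), (white, 11, 25, 39), (white, 11, 40, 15), (white, 36, 12, 35), (white, 36, 31, 37), (white, 36, 37, 32), (white, 36, 37, 39), (white, 36, 38, 28), (white, 36, 40, 30)}.
Selection cost > 14: {(black, 36, 12, 35), (black, 36, 31, 37), (black, 36, 37, 32), (black, 36, 37, 39), (black, 36, 38, 28), (black, 36, 40, 30), (blue, 36, 12, 35), (blue, 36, 31, 37), (blue, 36, 37, 32), (blue, 36, 37, 39), (blue, 36, 38, 28), (blue, 36, 40, 30), (green, 36, 12, 35), (green, 36, 31, 37), (green, 36, 37, 32), (green, 36, 37, 39), (green, 36, 38, 28), (green, 36, 40, 30), (red, 36, 12, 35), (red, 36, 31, 37), (red, 36, 37, 32), (red, 36, 37, 39), (red, 36, 38, 28), (red, 36, 40, 30), (white, 36, 12, 35), (white, 36, 31, 37), (white, 36, 37, 32), (white, 36, 37, 39), (white, 36, 38, 28), (white, 36, 40, 30)}
π_{cost, qty, pid} gives {(36, 28, 38), (36, 30, 40), (36, 32, 37), (36, 35, 12), (36, 37, 31), (36, 39, 37)} (24 duplicate(s) eliminated).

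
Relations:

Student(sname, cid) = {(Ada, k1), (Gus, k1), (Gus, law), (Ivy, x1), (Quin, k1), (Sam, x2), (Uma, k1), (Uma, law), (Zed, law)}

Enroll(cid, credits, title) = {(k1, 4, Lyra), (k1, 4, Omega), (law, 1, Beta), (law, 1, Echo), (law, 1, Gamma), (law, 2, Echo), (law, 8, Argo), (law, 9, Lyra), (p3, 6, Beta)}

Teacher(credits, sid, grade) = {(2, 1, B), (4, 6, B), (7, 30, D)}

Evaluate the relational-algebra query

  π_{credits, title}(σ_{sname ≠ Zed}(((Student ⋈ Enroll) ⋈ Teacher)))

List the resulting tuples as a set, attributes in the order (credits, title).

Student ⋈ Enroll (natural join on cid): {(Ada, k1, 4, Lyra), (Ada, k1, 4, Omega), (Gus, k1, 4, Lyra), (Gus, k1, 4, Omega), (Gus, law, 1, Beta), (Gus, law, 1, Echo), (Gus, law, 1, Gamma), (Gus, law, 2, Echo), (Gus, law, 8, Argo), (Gus, law, 9, Lyra), (Quin, k1, 4, Lyra), (Quin, k1, 4, Omega), (Uma, k1, 4, Lyra), (Uma, k1, 4, Omega), (Uma, law, 1, Beta), (Uma, law, 1, Echo), (Uma, law, 1, Gamma), (Uma, law, 2, Echo), (Uma, law, 8, Argo), (Uma, law, 9, Lyra), (Zed, law, 1, Beta), (Zed, law, 1, Echo), (Zed, law, 1, Gamma), (Zed, law, 2, Echo), (Zed, law, 8, Argo), (Zed, law, 9, Lyra)}
(Student ⋈ Enroll) ⋈ Teacher (natural join on credits): {(Ada, k1, 4, Lyra, 6, B), (Ada, k1, 4, Omega, 6, B), (Gus, k1, 4, Lyra, 6, B), (Gus, k1, 4, Omega, 6, B), (Gus, law, 2, Echo, 1, B), (Quin, k1, 4, Lyra, 6, B), (Quin, k1, 4, Omega, 6, B), (Uma, k1, 4, Lyra, 6, B), (Uma, k1, 4, Omega, 6, B), (Uma, law, 2, Echo, 1, B), (Zed, law, 2, Echo, 1, B)}
Apply σ_{sname ≠ Zed}; surviving tuples: {(Ada, k1, 4, Lyra, 6, B), (Ada, k1, 4, Omega, 6, B), (Gus, k1, 4, Lyra, 6, B), (Gus, k1, 4, Omega, 6, B), (Gus, law, 2, Echo, 1, B), (Quin, k1, 4, Lyra, 6, B), (Quin, k1, 4, Omega, 6, B), (Uma, k1, 4, Lyra, 6, B), (Uma, k1, 4, Omega, 6, B), (Uma, law, 2, Echo, 1, B)}
Keep only column(s) credits, title (7 duplicate(s) eliminated): {(2, Echo), (4, Lyra), (4, Omega)}

{(2, Echo), (4, Lyra), (4, Omega)}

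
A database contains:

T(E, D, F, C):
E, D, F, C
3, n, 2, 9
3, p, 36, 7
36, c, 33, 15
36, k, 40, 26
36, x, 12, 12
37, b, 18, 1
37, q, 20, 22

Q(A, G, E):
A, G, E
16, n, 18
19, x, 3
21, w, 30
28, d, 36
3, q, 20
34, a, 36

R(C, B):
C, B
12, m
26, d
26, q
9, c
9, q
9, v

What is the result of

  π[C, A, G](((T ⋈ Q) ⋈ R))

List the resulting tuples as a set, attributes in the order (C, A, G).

T ⋈ Q (natural join on E): {(3, n, 2, 9, 19, x), (3, p, 36, 7, 19, x), (36, c, 33, 15, 28, d), (36, c, 33, 15, 34, a), (36, k, 40, 26, 28, d), (36, k, 40, 26, 34, a), (36, x, 12, 12, 28, d), (36, x, 12, 12, 34, a)}
(T ⋈ Q) ⋈ R (natural join on C): {(3, n, 2, 9, 19, x, c), (3, n, 2, 9, 19, x, q), (3, n, 2, 9, 19, x, v), (36, k, 40, 26, 28, d, d), (36, k, 40, 26, 28, d, q), (36, k, 40, 26, 34, a, d), (36, k, 40, 26, 34, a, q), (36, x, 12, 12, 28, d, m), (36, x, 12, 12, 34, a, m)}
Projecting to C, A, G (4 duplicate(s) eliminated): {(12, 28, d), (12, 34, a), (26, 28, d), (26, 34, a), (9, 19, x)}

{(12, 28, d), (12, 34, a), (26, 28, d), (26, 34, a), (9, 19, x)}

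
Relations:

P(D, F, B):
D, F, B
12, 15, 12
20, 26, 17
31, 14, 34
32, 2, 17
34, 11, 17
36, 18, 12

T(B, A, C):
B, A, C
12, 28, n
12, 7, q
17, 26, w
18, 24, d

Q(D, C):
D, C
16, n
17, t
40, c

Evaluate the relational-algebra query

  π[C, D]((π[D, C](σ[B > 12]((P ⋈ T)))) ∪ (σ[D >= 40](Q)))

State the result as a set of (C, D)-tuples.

{(c, 40), (w, 20), (w, 32), (w, 34)}

P ⋈ T (natural join on B): {(12, 15, 12, 28, n), (12, 15, 12, 7, q), (20, 26, 17, 26, w), (32, 2, 17, 26, w), (34, 11, 17, 26, w), (36, 18, 12, 28, n), (36, 18, 12, 7, q)}
Filtering on B > 12 leaves {(20, 26, 17, 26, w), (32, 2, 17, 26, w), (34, 11, 17, 26, w)}.
Projecting to D, C: {(20, w), (32, w), (34, w)}
Filtering on D >= 40 leaves {(40, c)}.
Union: {(20, w), (32, w), (34, w)} with {(40, c)} → {(20, w), (32, w), (34, w), (40, c)}
Projecting to C, D: {(c, 40), (w, 20), (w, 32), (w, 34)}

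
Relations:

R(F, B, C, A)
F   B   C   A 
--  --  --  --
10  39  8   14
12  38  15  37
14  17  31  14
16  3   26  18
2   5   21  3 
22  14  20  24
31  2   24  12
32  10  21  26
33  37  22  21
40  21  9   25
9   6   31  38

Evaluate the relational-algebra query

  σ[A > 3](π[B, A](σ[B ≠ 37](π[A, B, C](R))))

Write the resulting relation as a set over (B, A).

{(10, 26), (14, 24), (17, 14), (2, 12), (21, 25), (3, 18), (38, 37), (39, 14), (6, 38)}

Keep only column(s) A, B, C: {(12, 2, 24), (14, 17, 31), (14, 39, 8), (18, 3, 26), (21, 37, 22), (24, 14, 20), (25, 21, 9), (26, 10, 21), (3, 5, 21), (37, 38, 15), (38, 6, 31)}
σ[B ≠ 37]: keep tuples satisfying B ≠ 37 → {(12, 2, 24), (14, 17, 31), (14, 39, 8), (18, 3, 26), (24, 14, 20), (25, 21, 9), (26, 10, 21), (3, 5, 21), (37, 38, 15), (38, 6, 31)}
Keep only column(s) B, A: {(10, 26), (14, 24), (17, 14), (2, 12), (21, 25), (3, 18), (38, 37), (39, 14), (5, 3), (6, 38)}
σ[A > 3]: keep tuples satisfying A > 3 → {(10, 26), (14, 24), (17, 14), (2, 12), (21, 25), (3, 18), (38, 37), (39, 14), (6, 38)}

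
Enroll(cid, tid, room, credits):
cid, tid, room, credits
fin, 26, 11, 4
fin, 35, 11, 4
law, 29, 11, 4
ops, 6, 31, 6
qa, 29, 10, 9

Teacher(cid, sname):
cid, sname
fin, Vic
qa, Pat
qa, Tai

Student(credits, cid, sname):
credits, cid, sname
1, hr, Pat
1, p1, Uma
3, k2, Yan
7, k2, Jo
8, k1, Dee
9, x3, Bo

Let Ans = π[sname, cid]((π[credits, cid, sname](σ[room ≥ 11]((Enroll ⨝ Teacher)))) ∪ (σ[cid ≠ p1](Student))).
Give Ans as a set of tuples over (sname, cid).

{(Bo, x3), (Dee, k1), (Jo, k2), (Pat, hr), (Vic, fin), (Yan, k2)}

Joining Enroll and Teacher on cid yields {(fin, 26, 11, 4, Vic), (fin, 35, 11, 4, Vic), (qa, 29, 10, 9, Pat), (qa, 29, 10, 9, Tai)}.
Selection room ≥ 11: {(fin, 26, 11, 4, Vic), (fin, 35, 11, 4, Vic)}
π[credits, cid, sname]: project onto (credits, cid, sname) (1 duplicate(s) eliminated) → {(4, fin, Vic)}
Selection cid ≠ p1: {(1, hr, Pat), (3, k2, Yan), (7, k2, Jo), (8, k1, Dee), (9, x3, Bo)}
Union: {(4, fin, Vic)} with {(1, hr, Pat), (3, k2, Yan), (7, k2, Jo), (8, k1, Dee), (9, x3, Bo)} → {(1, hr, Pat), (3, k2, Yan), (4, fin, Vic), (7, k2, Jo), (8, k1, Dee), (9, x3, Bo)}
π[sname, cid]: project onto (sname, cid) → {(Bo, x3), (Dee, k1), (Jo, k2), (Pat, hr), (Vic, fin), (Yan, k2)}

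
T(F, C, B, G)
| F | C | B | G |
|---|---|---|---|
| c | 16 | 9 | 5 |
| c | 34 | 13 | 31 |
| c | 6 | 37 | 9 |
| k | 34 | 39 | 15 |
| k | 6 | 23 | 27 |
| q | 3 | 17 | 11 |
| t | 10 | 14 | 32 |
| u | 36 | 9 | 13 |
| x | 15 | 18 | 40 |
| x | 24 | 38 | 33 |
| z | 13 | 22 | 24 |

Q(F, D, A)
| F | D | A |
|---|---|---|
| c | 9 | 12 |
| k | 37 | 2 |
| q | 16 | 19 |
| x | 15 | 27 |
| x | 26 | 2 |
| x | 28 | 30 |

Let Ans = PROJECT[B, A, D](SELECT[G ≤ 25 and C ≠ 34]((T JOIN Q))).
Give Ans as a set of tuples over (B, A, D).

Joining T and Q on F yields {(c, 16, 9, 5, 9, 12), (c, 34, 13, 31, 9, 12), (c, 6, 37, 9, 9, 12), (k, 34, 39, 15, 37, 2), (k, 6, 23, 27, 37, 2), (q, 3, 17, 11, 16, 19), (x, 15, 18, 40, 15, 27), (x, 15, 18, 40, 26, 2), (x, 15, 18, 40, 28, 30), (x, 24, 38, 33, 15, 27), (x, 24, 38, 33, 26, 2), (x, 24, 38, 33, 28, 30)}.
Filtering on G ≤ 25 and C ≠ 34 leaves {(c, 16, 9, 5, 9, 12), (c, 6, 37, 9, 9, 12), (q, 3, 17, 11, 16, 19)}.
Projecting to B, A, D: {(17, 19, 16), (37, 12, 9), (9, 12, 9)}

{(17, 19, 16), (37, 12, 9), (9, 12, 9)}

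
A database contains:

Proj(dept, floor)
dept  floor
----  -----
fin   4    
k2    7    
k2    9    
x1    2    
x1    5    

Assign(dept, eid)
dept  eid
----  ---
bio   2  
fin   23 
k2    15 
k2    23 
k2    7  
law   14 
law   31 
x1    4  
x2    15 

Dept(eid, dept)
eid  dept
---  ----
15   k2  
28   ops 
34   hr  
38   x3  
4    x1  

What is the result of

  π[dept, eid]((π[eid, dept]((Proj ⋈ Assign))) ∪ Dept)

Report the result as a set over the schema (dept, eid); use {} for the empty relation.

{(fin, 23), (hr, 34), (k2, 15), (k2, 23), (k2, 7), (ops, 28), (x1, 4), (x3, 38)}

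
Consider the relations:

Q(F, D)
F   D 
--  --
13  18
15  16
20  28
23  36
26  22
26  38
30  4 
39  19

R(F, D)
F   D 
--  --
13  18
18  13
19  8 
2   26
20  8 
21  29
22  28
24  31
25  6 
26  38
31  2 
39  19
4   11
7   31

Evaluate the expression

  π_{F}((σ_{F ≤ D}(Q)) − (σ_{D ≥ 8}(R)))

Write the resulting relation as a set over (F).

Filtering on F ≤ D leaves {(13, 18), (15, 16), (20, 28), (23, 36), (26, 38)}.
Filtering on D ≥ 8 leaves {(13, 18), (18, 13), (19, 8), (2, 26), (20, 8), (21, 29), (22, 28), (24, 31), (26, 38), (39, 19), (4, 11), (7, 31)}.
Set difference of the two operands is {(15, 16), (20, 28), (23, 36)}.
Projecting to F: {15, 20, 23}

{15, 20, 23}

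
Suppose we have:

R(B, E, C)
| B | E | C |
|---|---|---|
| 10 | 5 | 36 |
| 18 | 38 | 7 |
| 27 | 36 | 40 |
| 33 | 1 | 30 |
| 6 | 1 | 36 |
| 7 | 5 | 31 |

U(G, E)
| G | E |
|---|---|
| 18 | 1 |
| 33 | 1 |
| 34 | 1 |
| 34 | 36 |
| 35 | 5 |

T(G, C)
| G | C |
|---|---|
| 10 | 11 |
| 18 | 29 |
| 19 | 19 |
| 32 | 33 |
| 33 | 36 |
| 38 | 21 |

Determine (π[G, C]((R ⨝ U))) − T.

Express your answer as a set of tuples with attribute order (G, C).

Joining R and U on E yields {(10, 5, 36, 35), (27, 36, 40, 34), (33, 1, 30, 18), (33, 1, 30, 33), (33, 1, 30, 34), (6, 1, 36, 18), (6, 1, 36, 33), (6, 1, 36, 34), (7, 5, 31, 35)}.
π_{G, C} gives {(18, 30), (18, 36), (33, 30), (33, 36), (34, 30), (34, 36), (34, 40), (35, 31), (35, 36)}.
Taking the difference: {(18, 30), (18, 36), (33, 30), (34, 30), (34, 36), (34, 40), (35, 31), (35, 36)}

{(18, 30), (18, 36), (33, 30), (34, 30), (34, 36), (34, 40), (35, 31), (35, 36)}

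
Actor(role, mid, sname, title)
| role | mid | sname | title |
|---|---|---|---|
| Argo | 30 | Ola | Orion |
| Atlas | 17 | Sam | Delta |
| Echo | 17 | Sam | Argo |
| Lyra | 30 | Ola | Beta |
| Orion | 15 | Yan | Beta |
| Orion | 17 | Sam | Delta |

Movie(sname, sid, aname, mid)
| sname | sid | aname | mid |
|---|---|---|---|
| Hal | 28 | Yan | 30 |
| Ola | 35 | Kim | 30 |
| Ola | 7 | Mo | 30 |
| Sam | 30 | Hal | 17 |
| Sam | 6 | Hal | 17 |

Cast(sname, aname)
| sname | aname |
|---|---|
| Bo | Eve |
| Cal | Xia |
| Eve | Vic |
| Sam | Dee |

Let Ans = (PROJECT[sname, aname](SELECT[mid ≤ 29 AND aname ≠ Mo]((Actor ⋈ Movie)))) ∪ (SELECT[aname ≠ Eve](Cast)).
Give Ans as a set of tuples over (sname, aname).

Joining Actor and Movie on mid, sname yields {(Argo, 30, Ola, Orion, 35, Kim), (Argo, 30, Ola, Orion, 7, Mo), (Atlas, 17, Sam, Delta, 30, Hal), (Atlas, 17, Sam, Delta, 6, Hal), (Echo, 17, Sam, Argo, 30, Hal), (Echo, 17, Sam, Argo, 6, Hal), (Lyra, 30, Ola, Beta, 35, Kim), (Lyra, 30, Ola, Beta, 7, Mo), (Orion, 17, Sam, Delta, 30, Hal), (Orion, 17, Sam, Delta, 6, Hal)}.
Selection mid ≤ 29 AND aname ≠ Mo: {(Atlas, 17, Sam, Delta, 30, Hal), (Atlas, 17, Sam, Delta, 6, Hal), (Echo, 17, Sam, Argo, 30, Hal), (Echo, 17, Sam, Argo, 6, Hal), (Orion, 17, Sam, Delta, 30, Hal), (Orion, 17, Sam, Delta, 6, Hal)}
π_{sname, aname} gives {(Sam, Hal)} (5 duplicate(s) eliminated).
Selection aname ≠ Eve: {(Cal, Xia), (Eve, Vic), (Sam, Dee)}
Set union of the two operands is {(Cal, Xia), (Eve, Vic), (Sam, Dee), (Sam, Hal)}.

{(Cal, Xia), (Eve, Vic), (Sam, Dee), (Sam, Hal)}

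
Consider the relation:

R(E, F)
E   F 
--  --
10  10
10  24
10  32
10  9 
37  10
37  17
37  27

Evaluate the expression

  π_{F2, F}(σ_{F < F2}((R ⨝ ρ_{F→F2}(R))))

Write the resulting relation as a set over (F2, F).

{(10, 9), (17, 10), (24, 10), (24, 9), (27, 10), (27, 17), (32, 10), (32, 24), (32, 9)}

ρ[F→F2]: schema becomes (E, F2); tuples unchanged.
R ⋈ ρ_{F→F2}(R) (natural join on E): {(10, 10, 10), (10, 10, 24), (10, 10, 32), (10, 10, 9), (10, 24, 10), (10, 24, 24), (10, 24, 32), (10, 24, 9), (10, 32, 10), (10, 32, 24), (10, 32, 32), (10, 32, 9), (10, 9, 10), (10, 9, 24), (10, 9, 32), (10, 9, 9), (37, 10, 10), (37, 10, 17), (37, 10, 27), (37, 17, 10), (37, 17, 17), (37, 17, 27), (37, 27, 10), (37, 27, 17), (37, 27, 27)}
σ[F < F2]: keep tuples satisfying F < F2 → {(10, 10, 24), (10, 10, 32), (10, 24, 32), (10, 9, 10), (10, 9, 24), (10, 9, 32), (37, 10, 17), (37, 10, 27), (37, 17, 27)}
Projecting to F2, F: {(10, 9), (17, 10), (24, 10), (24, 9), (27, 10), (27, 17), (32, 10), (32, 24), (32, 9)}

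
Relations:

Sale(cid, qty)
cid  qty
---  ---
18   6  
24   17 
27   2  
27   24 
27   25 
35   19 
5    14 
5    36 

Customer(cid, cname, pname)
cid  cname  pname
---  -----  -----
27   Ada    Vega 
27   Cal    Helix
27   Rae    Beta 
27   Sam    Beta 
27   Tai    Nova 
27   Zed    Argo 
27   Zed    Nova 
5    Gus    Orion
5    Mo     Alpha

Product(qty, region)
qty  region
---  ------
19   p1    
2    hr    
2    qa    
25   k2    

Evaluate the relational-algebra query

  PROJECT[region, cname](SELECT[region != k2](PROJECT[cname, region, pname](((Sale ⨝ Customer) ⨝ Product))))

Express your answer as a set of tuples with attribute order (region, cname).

Joining Sale and Customer on cid yields {(27, 2, Ada, Vega), (27, 2, Cal, Helix), (27, 2, Rae, Beta), (27, 2, Sam, Beta), (27, 2, Tai, Nova), (27, 2, Zed, Argo), (27, 2, Zed, Nova), (27, 24, Ada, Vega), (27, 24, Cal, Helix), (27, 24, Rae, Beta), (27, 24, Sam, Beta), (27, 24, Tai, Nova), (27, 24, Zed, Argo), (27, 24, Zed, Nova), (27, 25, Ada, Vega), (27, 25, Cal, Helix), (27, 25, Rae, Beta), (27, 25, Sam, Beta), (27, 25, Tai, Nova), (27, 25, Zed, Argo), (27, 25, Zed, Nova), (5, 14, Gus, Orion), (5, 14, Mo, Alpha), (5, 36, Gus, Orion), (5, 36, Mo, Alpha)}.
Joining (Sale ⨝ Customer) and Product on qty yields {(27, 2, Ada, Vega, hr), (27, 2, Ada, Vega, qa), (27, 2, Cal, Helix, hr), (27, 2, Cal, Helix, qa), (27, 2, Rae, Beta, hr), (27, 2, Rae, Beta, qa), (27, 2, Sam, Beta, hr), (27, 2, Sam, Beta, qa), (27, 2, Tai, Nova, hr), (27, 2, Tai, Nova, qa), (27, 2, Zed, Argo, hr), (27, 2, Zed, Argo, qa), (27, 2, Zed, Nova, hr), (27, 2, Zed, Nova, qa), (27, 25, Ada, Vega, k2), (27, 25, Cal, Helix, k2), (27, 25, Rae, Beta, k2), (27, 25, Sam, Beta, k2), (27, 25, Tai, Nova, k2), (27, 25, Zed, Argo, k2), (27, 25, Zed, Nova, k2)}.
Projecting to cname, region, pname: {(Ada, hr, Vega), (Ada, k2, Vega), (Ada, qa, Vega), (Cal, hr, Helix), (Cal, k2, Helix), (Cal, qa, Helix), (Rae, hr, Beta), (Rae, k2, Beta), (Rae, qa, Beta), (Sam, hr, Beta), (Sam, k2, Beta), (Sam, qa, Beta), (Tai, hr, Nova), (Tai, k2, Nova), (Tai, qa, Nova), (Zed, hr, Argo), (Zed, hr, Nova), (Zed, k2, Argo), (Zed, k2, Nova), (Zed, qa, Argo), (Zed, qa, Nova)}
Selection region != k2: {(Ada, hr, Vega), (Ada, qa, Vega), (Cal, hr, Helix), (Cal, qa, Helix), (Rae, hr, Beta), (Rae, qa, Beta), (Sam, hr, Beta), (Sam, qa, Beta), (Tai, hr, Nova), (Tai, qa, Nova), (Zed, hr, Argo), (Zed, hr, Nova), (Zed, qa, Argo), (Zed, qa, Nova)}
Projecting to region, cname (2 duplicate(s) eliminated): {(hr, Ada), (hr, Cal), (hr, Rae), (hr, Sam), (hr, Tai), (hr, Zed), (qa, Ada), (qa, Cal), (qa, Rae), (qa, Sam), (qa, Tai), (qa, Zed)}

{(hr, Ada), (hr, Cal), (hr, Rae), (hr, Sam), (hr, Tai), (hr, Zed), (qa, Ada), (qa, Cal), (qa, Rae), (qa, Sam), (qa, Tai), (qa, Zed)}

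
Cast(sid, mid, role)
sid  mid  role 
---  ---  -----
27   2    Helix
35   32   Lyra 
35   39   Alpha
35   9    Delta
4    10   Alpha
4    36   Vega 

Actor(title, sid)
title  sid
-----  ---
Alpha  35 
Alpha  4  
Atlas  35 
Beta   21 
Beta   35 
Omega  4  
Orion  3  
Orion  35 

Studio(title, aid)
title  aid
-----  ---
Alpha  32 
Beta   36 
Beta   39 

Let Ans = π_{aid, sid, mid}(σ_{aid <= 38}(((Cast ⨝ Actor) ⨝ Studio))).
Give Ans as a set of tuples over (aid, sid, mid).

{(32, 35, 32), (32, 35, 39), (32, 35, 9), (32, 4, 10), (32, 4, 36), (36, 35, 32), (36, 35, 39), (36, 35, 9)}

Cast ⋈ Actor (natural join on sid): {(35, 32, Lyra, Alpha), (35, 32, Lyra, Atlas), (35, 32, Lyra, Beta), (35, 32, Lyra, Orion), (35, 39, Alpha, Alpha), (35, 39, Alpha, Atlas), (35, 39, Alpha, Beta), (35, 39, Alpha, Orion), (35, 9, Delta, Alpha), (35, 9, Delta, Atlas), (35, 9, Delta, Beta), (35, 9, Delta, Orion), (4, 10, Alpha, Alpha), (4, 10, Alpha, Omega), (4, 36, Vega, Alpha), (4, 36, Vega, Omega)}
(Cast ⨝ Actor) ⋈ Studio (natural join on title): {(35, 32, Lyra, Alpha, 32), (35, 32, Lyra, Beta, 36), (35, 32, Lyra, Beta, 39), (35, 39, Alpha, Alpha, 32), (35, 39, Alpha, Beta, 36), (35, 39, Alpha, Beta, 39), (35, 9, Delta, Alpha, 32), (35, 9, Delta, Beta, 36), (35, 9, Delta, Beta, 39), (4, 10, Alpha, Alpha, 32), (4, 36, Vega, Alpha, 32)}
σ[aid <= 38]: keep tuples satisfying aid <= 38 → {(35, 32, Lyra, Alpha, 32), (35, 32, Lyra, Beta, 36), (35, 39, Alpha, Alpha, 32), (35, 39, Alpha, Beta, 36), (35, 9, Delta, Alpha, 32), (35, 9, Delta, Beta, 36), (4, 10, Alpha, Alpha, 32), (4, 36, Vega, Alpha, 32)}
π[aid, sid, mid]: project onto (aid, sid, mid) → {(32, 35, 32), (32, 35, 39), (32, 35, 9), (32, 4, 10), (32, 4, 36), (36, 35, 32), (36, 35, 39), (36, 35, 9)}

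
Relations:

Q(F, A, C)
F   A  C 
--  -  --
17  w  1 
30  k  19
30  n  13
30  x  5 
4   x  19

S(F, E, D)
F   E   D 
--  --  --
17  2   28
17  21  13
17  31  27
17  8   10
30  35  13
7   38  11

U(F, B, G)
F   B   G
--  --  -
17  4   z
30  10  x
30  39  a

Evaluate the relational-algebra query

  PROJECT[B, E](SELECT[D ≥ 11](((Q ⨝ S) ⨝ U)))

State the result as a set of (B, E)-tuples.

Joining Q and S on F yields {(17, w, 1, 2, 28), (17, w, 1, 21, 13), (17, w, 1, 31, 27), (17, w, 1, 8, 10), (30, k, 19, 35, 13), (30, n, 13, 35, 13), (30, x, 5, 35, 13)}.
Joining (Q ⨝ S) and U on F yields {(17, w, 1, 2, 28, 4, z), (17, w, 1, 21, 13, 4, z), (17, w, 1, 31, 27, 4, z), (17, w, 1, 8, 10, 4, z), (30, k, 19, 35, 13, 10, x), (30, k, 19, 35, 13, 39, a), (30, n, 13, 35, 13, 10, x), (30, n, 13, 35, 13, 39, a), (30, x, 5, 35, 13, 10, x), (30, x, 5, 35, 13, 39, a)}.
Selection D ≥ 11: {(17, w, 1, 2, 28, 4, z), (17, w, 1, 21, 13, 4, z), (17, w, 1, 31, 27, 4, z), (30, k, 19, 35, 13, 10, x), (30, k, 19, 35, 13, 39, a), (30, n, 13, 35, 13, 10, x), (30, n, 13, 35, 13, 39, a), (30, x, 5, 35, 13, 10, x), (30, x, 5, 35, 13, 39, a)}
π[B, E]: project onto (B, E) (4 duplicate(s) eliminated) → {(10, 35), (39, 35), (4, 2), (4, 21), (4, 31)}

{(10, 35), (39, 35), (4, 2), (4, 21), (4, 31)}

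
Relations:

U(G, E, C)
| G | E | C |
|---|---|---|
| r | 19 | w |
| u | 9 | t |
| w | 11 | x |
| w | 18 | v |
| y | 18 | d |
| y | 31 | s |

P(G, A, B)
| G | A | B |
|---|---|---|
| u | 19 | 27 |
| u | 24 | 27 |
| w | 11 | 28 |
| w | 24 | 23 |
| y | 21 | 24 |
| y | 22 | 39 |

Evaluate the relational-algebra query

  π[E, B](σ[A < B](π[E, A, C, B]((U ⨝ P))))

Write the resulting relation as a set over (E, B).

{(11, 28), (18, 24), (18, 28), (18, 39), (31, 24), (31, 39), (9, 27)}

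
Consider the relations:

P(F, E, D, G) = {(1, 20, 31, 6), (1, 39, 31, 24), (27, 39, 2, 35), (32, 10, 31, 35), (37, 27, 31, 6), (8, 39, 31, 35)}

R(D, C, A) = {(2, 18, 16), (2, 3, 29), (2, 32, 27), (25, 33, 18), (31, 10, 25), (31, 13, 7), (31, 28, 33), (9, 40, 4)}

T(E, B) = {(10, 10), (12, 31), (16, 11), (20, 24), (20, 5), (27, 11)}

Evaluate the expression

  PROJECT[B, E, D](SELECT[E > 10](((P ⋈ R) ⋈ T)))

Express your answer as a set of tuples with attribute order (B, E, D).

Joining P and R on D yields {(1, 20, 31, 6, 10, 25), (1, 20, 31, 6, 13, 7), (1, 20, 31, 6, 28, 33), (1, 39, 31, 24, 10, 25), (1, 39, 31, 24, 13, 7), (1, 39, 31, 24, 28, 33), (27, 39, 2, 35, 18, 16), (27, 39, 2, 35, 3, 29), (27, 39, 2, 35, 32, 27), (32, 10, 31, 35, 10, 25), (32, 10, 31, 35, 13, 7), (32, 10, 31, 35, 28, 33), (37, 27, 31, 6, 10, 25), (37, 27, 31, 6, 13, 7), (37, 27, 31, 6, 28, 33), (8, 39, 31, 35, 10, 25), (8, 39, 31, 35, 13, 7), (8, 39, 31, 35, 28, 33)}.
Joining (P ⋈ R) and T on E yields {(1, 20, 31, 6, 10, 25, 24), (1, 20, 31, 6, 10, 25, 5), (1, 20, 31, 6, 13, 7, 24), (1, 20, 31, 6, 13, 7, 5), (1, 20, 31, 6, 28, 33, 24), (1, 20, 31, 6, 28, 33, 5), (32, 10, 31, 35, 10, 25, 10), (32, 10, 31, 35, 13, 7, 10), (32, 10, 31, 35, 28, 33, 10), (37, 27, 31, 6, 10, 25, 11), (37, 27, 31, 6, 13, 7, 11), (37, 27, 31, 6, 28, 33, 11)}.
Apply σ_{E > 10}; surviving tuples: {(1, 20, 31, 6, 10, 25, 24), (1, 20, 31, 6, 10, 25, 5), (1, 20, 31, 6, 13, 7, 24), (1, 20, 31, 6, 13, 7, 5), (1, 20, 31, 6, 28, 33, 24), (1, 20, 31, 6, 28, 33, 5), (37, 27, 31, 6, 10, 25, 11), (37, 27, 31, 6, 13, 7, 11), (37, 27, 31, 6, 28, 33, 11)}
Projecting to B, E, D (6 duplicate(s) eliminated): {(11, 27, 31), (24, 20, 31), (5, 20, 31)}

{(11, 27, 31), (24, 20, 31), (5, 20, 31)}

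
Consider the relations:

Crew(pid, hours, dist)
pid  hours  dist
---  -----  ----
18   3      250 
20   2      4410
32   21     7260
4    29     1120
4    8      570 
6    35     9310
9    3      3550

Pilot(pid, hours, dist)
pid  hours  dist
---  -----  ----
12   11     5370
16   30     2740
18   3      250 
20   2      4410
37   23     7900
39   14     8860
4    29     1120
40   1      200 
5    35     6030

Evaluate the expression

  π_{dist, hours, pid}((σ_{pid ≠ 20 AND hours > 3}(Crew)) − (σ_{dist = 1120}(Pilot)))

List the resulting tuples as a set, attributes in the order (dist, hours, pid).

{(570, 8, 4), (7260, 21, 32), (9310, 35, 6)}

Selection pid ≠ 20 AND hours > 3: {(32, 21, 7260), (4, 29, 1120), (4, 8, 570), (6, 35, 9310)}
Selection dist = 1120: {(4, 29, 1120)}
Taking the difference: {(32, 21, 7260), (4, 8, 570), (6, 35, 9310)}
π[dist, hours, pid]: project onto (dist, hours, pid) → {(570, 8, 4), (7260, 21, 32), (9310, 35, 6)}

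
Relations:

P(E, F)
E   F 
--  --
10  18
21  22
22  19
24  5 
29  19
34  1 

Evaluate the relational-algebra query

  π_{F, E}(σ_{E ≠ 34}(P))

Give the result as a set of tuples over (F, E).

{(18, 10), (19, 22), (19, 29), (22, 21), (5, 24)}

σ[E ≠ 34]: keep tuples satisfying E ≠ 34 → {(10, 18), (21, 22), (22, 19), (24, 5), (29, 19)}
Projecting to F, E: {(18, 10), (19, 22), (19, 29), (22, 21), (5, 24)}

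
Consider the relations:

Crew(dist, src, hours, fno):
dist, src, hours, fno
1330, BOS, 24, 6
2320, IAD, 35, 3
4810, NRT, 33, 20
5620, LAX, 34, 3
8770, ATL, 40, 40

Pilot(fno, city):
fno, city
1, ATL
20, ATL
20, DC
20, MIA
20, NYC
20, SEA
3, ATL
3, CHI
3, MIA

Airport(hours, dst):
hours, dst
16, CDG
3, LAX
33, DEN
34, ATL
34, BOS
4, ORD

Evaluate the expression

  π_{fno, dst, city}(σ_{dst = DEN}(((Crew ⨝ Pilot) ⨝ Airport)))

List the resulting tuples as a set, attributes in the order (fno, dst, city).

{(20, DEN, ATL), (20, DEN, DC), (20, DEN, MIA), (20, DEN, NYC), (20, DEN, SEA)}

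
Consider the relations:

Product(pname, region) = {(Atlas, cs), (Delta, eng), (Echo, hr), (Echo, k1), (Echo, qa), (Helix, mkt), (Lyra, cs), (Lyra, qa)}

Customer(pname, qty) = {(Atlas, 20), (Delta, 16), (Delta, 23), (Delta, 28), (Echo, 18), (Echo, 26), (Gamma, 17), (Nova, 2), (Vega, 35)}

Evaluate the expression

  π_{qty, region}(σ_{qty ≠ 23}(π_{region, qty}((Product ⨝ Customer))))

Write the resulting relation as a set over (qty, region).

{(16, eng), (18, hr), (18, k1), (18, qa), (20, cs), (26, hr), (26, k1), (26, qa), (28, eng)}

Product ⋈ Customer (natural join on pname): {(Atlas, cs, 20), (Delta, eng, 16), (Delta, eng, 23), (Delta, eng, 28), (Echo, hr, 18), (Echo, hr, 26), (Echo, k1, 18), (Echo, k1, 26), (Echo, qa, 18), (Echo, qa, 26)}
π_{region, qty} gives {(cs, 20), (eng, 16), (eng, 23), (eng, 28), (hr, 18), (hr, 26), (k1, 18), (k1, 26), (qa, 18), (qa, 26)}.
Filtering on qty ≠ 23 leaves {(cs, 20), (eng, 16), (eng, 28), (hr, 18), (hr, 26), (k1, 18), (k1, 26), (qa, 18), (qa, 26)}.
π_{qty, region} gives {(16, eng), (18, hr), (18, k1), (18, qa), (20, cs), (26, hr), (26, k1), (26, qa), (28, eng)}.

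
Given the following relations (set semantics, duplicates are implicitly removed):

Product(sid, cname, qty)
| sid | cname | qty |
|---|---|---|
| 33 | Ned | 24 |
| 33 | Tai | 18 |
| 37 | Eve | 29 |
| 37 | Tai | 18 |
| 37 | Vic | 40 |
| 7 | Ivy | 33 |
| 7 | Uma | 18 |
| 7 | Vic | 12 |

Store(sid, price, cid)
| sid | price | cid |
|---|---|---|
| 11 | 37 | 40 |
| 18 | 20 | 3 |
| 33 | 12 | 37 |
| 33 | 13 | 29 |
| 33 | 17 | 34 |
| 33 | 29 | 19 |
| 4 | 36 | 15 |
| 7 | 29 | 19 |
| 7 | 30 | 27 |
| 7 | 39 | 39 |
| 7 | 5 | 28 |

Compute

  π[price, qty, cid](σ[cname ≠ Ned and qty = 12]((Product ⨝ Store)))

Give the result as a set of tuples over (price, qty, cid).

Joining Product and Store on sid yields {(33, Ned, 24, 12, 37), (33, Ned, 24, 13, 29), (33, Ned, 24, 17, 34), (33, Ned, 24, 29, 19), (33, Tai, 18, 12, 37), (33, Tai, 18, 13, 29), (33, Tai, 18, 17, 34), (33, Tai, 18, 29, 19), (7, Ivy, 33, 29, 19), (7, Ivy, 33, 30, 27), (7, Ivy, 33, 39, 39), (7, Ivy, 33, 5, 28), (7, Uma, 18, 29, 19), (7, Uma, 18, 30, 27), (7, Uma, 18, 39, 39), (7, Uma, 18, 5, 28), (7, Vic, 12, 29, 19), (7, Vic, 12, 30, 27), (7, Vic, 12, 39, 39), (7, Vic, 12, 5, 28)}.
Selection cname ≠ Ned and qty = 12: {(7, Vic, 12, 29, 19), (7, Vic, 12, 30, 27), (7, Vic, 12, 39, 39), (7, Vic, 12, 5, 28)}
Projecting to price, qty, cid: {(29, 12, 19), (30, 12, 27), (39, 12, 39), (5, 12, 28)}

{(29, 12, 19), (30, 12, 27), (39, 12, 39), (5, 12, 28)}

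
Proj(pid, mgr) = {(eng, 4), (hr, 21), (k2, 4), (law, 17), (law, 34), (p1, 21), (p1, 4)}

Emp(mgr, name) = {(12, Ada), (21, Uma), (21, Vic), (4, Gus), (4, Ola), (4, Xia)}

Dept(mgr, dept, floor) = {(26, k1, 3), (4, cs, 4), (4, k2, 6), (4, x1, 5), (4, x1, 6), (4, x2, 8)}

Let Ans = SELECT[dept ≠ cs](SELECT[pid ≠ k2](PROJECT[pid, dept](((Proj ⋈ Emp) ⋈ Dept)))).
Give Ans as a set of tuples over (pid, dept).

{(eng, k2), (eng, x1), (eng, x2), (p1, k2), (p1, x1), (p1, x2)}

Proj ⋈ Emp (natural join on mgr): {(eng, 4, Gus), (eng, 4, Ola), (eng, 4, Xia), (hr, 21, Uma), (hr, 21, Vic), (k2, 4, Gus), (k2, 4, Ola), (k2, 4, Xia), (p1, 21, Uma), (p1, 21, Vic), (p1, 4, Gus), (p1, 4, Ola), (p1, 4, Xia)}
(Proj ⋈ Emp) ⋈ Dept (natural join on mgr): {(eng, 4, Gus, cs, 4), (eng, 4, Gus, k2, 6), (eng, 4, Gus, x1, 5), (eng, 4, Gus, x1, 6), (eng, 4, Gus, x2, 8), (eng, 4, Ola, cs, 4), (eng, 4, Ola, k2, 6), (eng, 4, Ola, x1, 5), (eng, 4, Ola, x1, 6), (eng, 4, Ola, x2, 8), (eng, 4, Xia, cs, 4), (eng, 4, Xia, k2, 6), (eng, 4, Xia, x1, 5), (eng, 4, Xia, x1, 6), (eng, 4, Xia, x2, 8), (k2, 4, Gus, cs, 4), (k2, 4, Gus, k2, 6), (k2, 4, Gus, x1, 5), (k2, 4, Gus, x1, 6), (k2, 4, Gus, x2, 8), (k2, 4, Ola, cs, 4), (k2, 4, Ola, k2, 6), (k2, 4, Ola, x1, 5), (k2, 4, Ola, x1, 6), (k2, 4, Ola, x2, 8), (k2, 4, Xia, cs, 4), (k2, 4, Xia, k2, 6), (k2, 4, Xia, x1, 5), (k2, 4, Xia, x1, 6), (k2, 4, Xia, x2, 8), (p1, 4, Gus, cs, 4), (p1, 4, Gus, k2, 6), (p1, 4, Gus, x1, 5), (p1, 4, Gus, x1, 6), (p1, 4, Gus, x2, 8), (p1, 4, Ola, cs, 4), (p1, 4, Ola, k2, 6), (p1, 4, Ola, x1, 5), (p1, 4, Ola, x1, 6), (p1, 4, Ola, x2, 8), (p1, 4, Xia, cs, 4), (p1, 4, Xia, k2, 6), (p1, 4, Xia, x1, 5), (p1, 4, Xia, x1, 6), (p1, 4, Xia, x2, 8)}
π[pid, dept]: project onto (pid, dept) (33 duplicate(s) eliminated) → {(eng, cs), (eng, k2), (eng, x1), (eng, x2), (k2, cs), (k2, k2), (k2, x1), (k2, x2), (p1, cs), (p1, k2), (p1, x1), (p1, x2)}
Apply σ_{pid ≠ k2}; surviving tuples: {(eng, cs), (eng, k2), (eng, x1), (eng, x2), (p1, cs), (p1, k2), (p1, x1), (p1, x2)}
Apply σ_{dept ≠ cs}; surviving tuples: {(eng, k2), (eng, x1), (eng, x2), (p1, k2), (p1, x1), (p1, x2)}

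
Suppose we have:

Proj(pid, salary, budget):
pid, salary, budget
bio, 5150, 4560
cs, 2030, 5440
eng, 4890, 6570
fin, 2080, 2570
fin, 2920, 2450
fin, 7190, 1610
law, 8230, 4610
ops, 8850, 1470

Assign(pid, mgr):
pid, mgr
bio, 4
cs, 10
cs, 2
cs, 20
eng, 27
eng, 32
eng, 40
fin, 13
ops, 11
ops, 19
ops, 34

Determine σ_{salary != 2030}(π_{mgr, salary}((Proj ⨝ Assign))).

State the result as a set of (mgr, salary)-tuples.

Joining Proj and Assign on pid yields {(bio, 5150, 4560, 4), (cs, 2030, 5440, 10), (cs, 2030, 5440, 2), (cs, 2030, 5440, 20), (eng, 4890, 6570, 27), (eng, 4890, 6570, 32), (eng, 4890, 6570, 40), (fin, 2080, 2570, 13), (fin, 2920, 2450, 13), (fin, 7190, 1610, 13), (ops, 8850, 1470, 11), (ops, 8850, 1470, 19), (ops, 8850, 1470, 34)}.
Projecting to mgr, salary: {(10, 2030), (11, 8850), (13, 2080), (13, 2920), (13, 7190), (19, 8850), (2, 2030), (20, 2030), (27, 4890), (32, 4890), (34, 8850), (4, 5150), (40, 4890)}
Apply σ_{salary != 2030}; surviving tuples: {(11, 8850), (13, 2080), (13, 2920), (13, 7190), (19, 8850), (27, 4890), (32, 4890), (34, 8850), (4, 5150), (40, 4890)}

{(11, 8850), (13, 2080), (13, 2920), (13, 7190), (19, 8850), (27, 4890), (32, 4890), (34, 8850), (4, 5150), (40, 4890)}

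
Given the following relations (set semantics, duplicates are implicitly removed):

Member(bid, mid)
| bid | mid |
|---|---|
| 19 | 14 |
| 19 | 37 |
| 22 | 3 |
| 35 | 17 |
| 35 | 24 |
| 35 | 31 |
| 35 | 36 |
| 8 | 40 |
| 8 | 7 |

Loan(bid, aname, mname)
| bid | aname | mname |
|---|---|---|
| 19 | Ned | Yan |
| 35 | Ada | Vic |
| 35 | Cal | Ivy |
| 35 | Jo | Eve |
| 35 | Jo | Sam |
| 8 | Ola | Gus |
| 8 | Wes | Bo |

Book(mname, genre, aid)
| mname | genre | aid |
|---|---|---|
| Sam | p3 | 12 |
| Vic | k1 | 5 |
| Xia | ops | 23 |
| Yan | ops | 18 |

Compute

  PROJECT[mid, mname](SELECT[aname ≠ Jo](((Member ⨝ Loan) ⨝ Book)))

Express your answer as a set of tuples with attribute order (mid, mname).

{(14, Yan), (17, Vic), (24, Vic), (31, Vic), (36, Vic), (37, Yan)}

Member ⋈ Loan (natural join on bid): {(19, 14, Ned, Yan), (19, 37, Ned, Yan), (35, 17, Ada, Vic), (35, 17, Cal, Ivy), (35, 17, Jo, Eve), (35, 17, Jo, Sam), (35, 24, Ada, Vic), (35, 24, Cal, Ivy), (35, 24, Jo, Eve), (35, 24, Jo, Sam), (35, 31, Ada, Vic), (35, 31, Cal, Ivy), (35, 31, Jo, Eve), (35, 31, Jo, Sam), (35, 36, Ada, Vic), (35, 36, Cal, Ivy), (35, 36, Jo, Eve), (35, 36, Jo, Sam), (8, 40, Ola, Gus), (8, 40, Wes, Bo), (8, 7, Ola, Gus), (8, 7, Wes, Bo)}
(Member ⨝ Loan) ⋈ Book (natural join on mname): {(19, 14, Ned, Yan, ops, 18), (19, 37, Ned, Yan, ops, 18), (35, 17, Ada, Vic, k1, 5), (35, 17, Jo, Sam, p3, 12), (35, 24, Ada, Vic, k1, 5), (35, 24, Jo, Sam, p3, 12), (35, 31, Ada, Vic, k1, 5), (35, 31, Jo, Sam, p3, 12), (35, 36, Ada, Vic, k1, 5), (35, 36, Jo, Sam, p3, 12)}
Selection aname ≠ Jo: {(19, 14, Ned, Yan, ops, 18), (19, 37, Ned, Yan, ops, 18), (35, 17, Ada, Vic, k1, 5), (35, 24, Ada, Vic, k1, 5), (35, 31, Ada, Vic, k1, 5), (35, 36, Ada, Vic, k1, 5)}
Keep only column(s) mid, mname: {(14, Yan), (17, Vic), (24, Vic), (31, Vic), (36, Vic), (37, Yan)}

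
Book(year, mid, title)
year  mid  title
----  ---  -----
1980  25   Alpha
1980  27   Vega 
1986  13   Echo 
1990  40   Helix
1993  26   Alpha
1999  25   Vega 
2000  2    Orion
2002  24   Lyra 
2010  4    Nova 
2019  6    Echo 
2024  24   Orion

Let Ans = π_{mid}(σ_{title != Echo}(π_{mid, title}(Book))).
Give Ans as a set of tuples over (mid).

{2, 24, 25, 26, 27, 4, 40}

Projecting to mid, title: {(13, Echo), (2, Orion), (24, Lyra), (24, Orion), (25, Alpha), (25, Vega), (26, Alpha), (27, Vega), (4, Nova), (40, Helix), (6, Echo)}
Selection title != Echo: {(2, Orion), (24, Lyra), (24, Orion), (25, Alpha), (25, Vega), (26, Alpha), (27, Vega), (4, Nova), (40, Helix)}
Projecting to mid (2 duplicate(s) eliminated): {2, 24, 25, 26, 27, 4, 40}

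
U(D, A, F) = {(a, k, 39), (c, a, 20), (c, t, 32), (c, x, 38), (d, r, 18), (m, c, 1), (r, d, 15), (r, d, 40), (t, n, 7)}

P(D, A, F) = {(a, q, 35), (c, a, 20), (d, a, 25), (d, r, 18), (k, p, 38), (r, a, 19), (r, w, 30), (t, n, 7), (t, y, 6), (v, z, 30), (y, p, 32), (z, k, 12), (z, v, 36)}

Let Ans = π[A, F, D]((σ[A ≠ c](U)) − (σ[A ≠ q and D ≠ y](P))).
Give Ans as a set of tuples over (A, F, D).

Filtering on A ≠ c leaves {(a, k, 39), (c, a, 20), (c, t, 32), (c, x, 38), (d, r, 18), (r, d, 15), (r, d, 40), (t, n, 7)}.
Filtering on A ≠ q and D ≠ y leaves {(c, a, 20), (d, a, 25), (d, r, 18), (k, p, 38), (r, a, 19), (r, w, 30), (t, n, 7), (t, y, 6), (v, z, 30), (z, k, 12), (z, v, 36)}.
Difference: {(a, k, 39), (c, a, 20), (c, t, 32), (c, x, 38), (d, r, 18), (r, d, 15), (r, d, 40), (t, n, 7)} with {(c, a, 20), (d, a, 25), (d, r, 18), (k, p, 38), (r, a, 19), (r, w, 30), (t, n, 7), (t, y, 6), (v, z, 30), (z, k, 12), (z, v, 36)} → {(a, k, 39), (c, t, 32), (c, x, 38), (r, d, 15), (r, d, 40)}
π_{A, F, D} gives {(d, 15, r), (d, 40, r), (k, 39, a), (t, 32, c), (x, 38, c)}.

{(d, 15, r), (d, 40, r), (k, 39, a), (t, 32, c), (x, 38, c)}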